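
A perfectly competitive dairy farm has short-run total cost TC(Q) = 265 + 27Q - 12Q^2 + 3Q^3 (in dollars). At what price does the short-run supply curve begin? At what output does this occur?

Short-run supply begins at min AVC. From VC = 27Q - 12Q^2 + 3Q^3, AVC = 27 - 12Q + 3Q^2.
At the minimum of AVC, MC = AVC. MC = 27 - 24Q + 9Q^2; setting MC = AVC gives 6Q^2 - 12Q = 0, so Q = 2. min AVC = 15.
The firm shuts down for any P below $15.

$15 per unit, at Q = 2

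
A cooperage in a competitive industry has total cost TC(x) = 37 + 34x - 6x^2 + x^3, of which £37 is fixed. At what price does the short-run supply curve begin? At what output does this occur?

The firm shuts down when price falls below the minimum of average variable cost. AVC = VC/x = 34 - 6x + x^2.
dAVC/dx = -6 + 2x = 0 gives x = 3. min AVC = 34 - 6·3 + 3^2 = 25.
For P < £25 the firm produces nothing.

£25 per unit, at x = 3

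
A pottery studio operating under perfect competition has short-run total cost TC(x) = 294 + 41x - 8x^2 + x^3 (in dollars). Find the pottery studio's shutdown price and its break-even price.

Shutdown price = $25; break-even price = $76

AVC = 41 - 8x + x^2; minimized at x = 4, giving min AVC = $25. That is the shutdown price.
ATC = 294/x + 41 - 8x + x^2. Setting dATC/dx = −294/x^2 − 8 + 2x = 0 gives x = 7 (since 2·7^3 − 8·7^2 = 294).
min ATC = 294/7 + 41 − 8·7 + 7^2 = $76. That is the break-even price.
Between these two prices the firm operates at a loss; above $76 it earns a profit.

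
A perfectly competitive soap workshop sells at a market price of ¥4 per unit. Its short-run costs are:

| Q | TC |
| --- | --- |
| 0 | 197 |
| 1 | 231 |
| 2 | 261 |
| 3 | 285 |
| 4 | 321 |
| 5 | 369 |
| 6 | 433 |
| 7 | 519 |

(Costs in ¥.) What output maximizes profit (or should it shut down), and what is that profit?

Q = 0 (shut down); profit = -¥197

Profit at each row (π = 4Q − TC): Q=0: -197; Q=1: -227; Q=2: -253; Q=3: -273; Q=4: -305; Q=5: -349; Q=6: -409; Q=7: -491.
Profit is highest at Q = 0. Equivalently, the lowest AVC in the table is 88/3 ≈ ¥29.33 at Q = 3, and P = ¥4 falls below it — price never covers variable cost, so the firm shuts down and loses only its fixed cost.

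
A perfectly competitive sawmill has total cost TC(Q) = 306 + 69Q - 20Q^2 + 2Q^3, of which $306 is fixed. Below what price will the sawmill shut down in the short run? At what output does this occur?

$19 per unit, at Q = 5

Short-run supply begins at min AVC. From VC = 69Q - 20Q^2 + 2Q^3, AVC = 69 - 20Q + 2Q^2.
At the minimum of AVC, MC = AVC. MC = 69 - 40Q + 6Q^2; setting MC = AVC gives 4Q^2 - 20Q = 0, so Q = 5. min AVC = 19.
The firm shuts down for any P below $19.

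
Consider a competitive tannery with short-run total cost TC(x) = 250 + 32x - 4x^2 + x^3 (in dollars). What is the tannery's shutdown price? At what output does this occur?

$28 per unit, at x = 2

The shutdown price is the minimum of AVC. VC = 32x - 4x^2 + x^3, so AVC = 32 - 4x + x^2.
dAVC/dx = -4 + 2x = 0 gives x = 2. min AVC = 32 - 4·2 + 2^2 = 28.
For P < $28 the firm produces nothing.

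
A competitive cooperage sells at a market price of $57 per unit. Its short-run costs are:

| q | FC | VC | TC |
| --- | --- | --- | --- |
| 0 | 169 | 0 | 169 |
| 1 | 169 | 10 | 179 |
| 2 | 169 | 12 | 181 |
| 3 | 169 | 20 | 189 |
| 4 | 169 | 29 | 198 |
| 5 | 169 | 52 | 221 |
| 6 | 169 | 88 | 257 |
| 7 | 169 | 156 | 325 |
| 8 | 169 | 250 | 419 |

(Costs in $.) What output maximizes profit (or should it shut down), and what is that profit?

q = 6; profit = $85

Compute π = P·q − TC at each output: q=0: -169; q=1: -122; q=2: -67; q=3: -18; q=4: 30; q=5: 64; q=6: 85; q=7: 74; q=8: 37.
Profit is maximized at q = 6. AVC there is 88/6 = $14.67 ≤ P, so producing beats shutting down (which would give -$169).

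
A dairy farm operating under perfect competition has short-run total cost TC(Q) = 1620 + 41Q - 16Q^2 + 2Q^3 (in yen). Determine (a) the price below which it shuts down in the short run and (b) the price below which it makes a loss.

Shutdown price = min AVC. AVC = 41 - 16Q + 2Q^2, with vertex at Q = 4 and minimum ¥9.
ATC = 1620/Q + 41 - 16Q + 2Q^2. Setting dATC/dQ = −1620/Q^2 − 16 + 4Q = 0 gives Q = 9 (since 4·9^3 − 16·9^2 = 1620).
min ATC = 1620/9 + 41 − 16·9 + 2·9^2 = ¥239. That is the break-even price.
For ¥9 ≤ P < ¥239 the firm produces at a loss; below ¥9 it shuts down.

Shutdown price = ¥9; break-even price = ¥239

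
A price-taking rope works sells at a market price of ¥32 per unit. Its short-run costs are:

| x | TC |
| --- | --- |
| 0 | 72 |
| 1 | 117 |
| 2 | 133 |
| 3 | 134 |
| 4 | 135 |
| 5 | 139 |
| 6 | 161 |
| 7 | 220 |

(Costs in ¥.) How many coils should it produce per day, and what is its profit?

x = 6; profit = ¥31

Profit at each row (π = 32x − TC): x=0: -72; x=1: -85; x=2: -69; x=3: -38; x=4: -7; x=5: 21; x=6: 31; x=7: 4.
Profit is maximized at x = 6. AVC there is 89/6 = ¥14.83 ≤ P, so producing beats shutting down (which would give -¥72).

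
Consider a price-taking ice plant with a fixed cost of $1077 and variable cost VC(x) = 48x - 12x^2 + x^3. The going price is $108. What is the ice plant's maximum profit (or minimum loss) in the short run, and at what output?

Profit = -$277 at x = 10

AVC = 48 - 12x + x^2 has its minimum $12 at x = 6; price $108 clears that bar, so the firm operates.
With MC = 48 - 24x + 3x^2, P = MC on the upward-sloping part at x* = 10.
TR = 108·10 = 1080. TC = 1077 + 280 = 1357. Profit = 1080 − 1357 = -$277.
That loss of $277 beats the $1077 the firm would lose by shutting down; producing recovers $800 of fixed cost.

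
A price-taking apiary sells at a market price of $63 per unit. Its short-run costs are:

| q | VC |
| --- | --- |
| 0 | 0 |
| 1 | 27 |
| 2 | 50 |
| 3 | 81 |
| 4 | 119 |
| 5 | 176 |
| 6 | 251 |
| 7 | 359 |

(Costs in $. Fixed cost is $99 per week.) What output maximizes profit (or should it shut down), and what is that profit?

Compute π = P·q − TC at each output: q=0: -99; q=1: -63; q=2: -23; q=3: 9; q=4: 34; q=5: 40; q=6: 28; q=7: -17.
Profit is maximized at q = 5. AVC there is 176/5 = $35.20 ≤ P, so producing beats shutting down (which would give -$99).

q = 5; profit = $40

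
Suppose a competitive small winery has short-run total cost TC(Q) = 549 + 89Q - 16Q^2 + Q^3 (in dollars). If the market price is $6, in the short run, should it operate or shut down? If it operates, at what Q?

Shut down

Strip out fixed cost: VC = 89Q - 16Q^2 + Q^3. Then AVC = 89 - 16Q + Q^2 and MC = 89 - 32Q + 3Q^2.
The AVC parabola has its vertex at Q = 16/2 = 8, where AVC = 89 - 16·8 + 8^2 = $25.
Since P = $6 < min AVC = $25, price fails to cover variable cost at any output.
Shutting down limits the loss to fixed cost, $549.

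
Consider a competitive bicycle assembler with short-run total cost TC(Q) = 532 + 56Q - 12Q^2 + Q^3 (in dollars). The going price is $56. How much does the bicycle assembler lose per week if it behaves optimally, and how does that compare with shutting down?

AVC = 56 - 12Q + Q^2 has its minimum $20 at Q = 6; price $56 clears that bar, so the firm operates.
With MC = 56 - 24Q + 3Q^2, P = MC on the upward-sloping part at Q* = 8.
TR = 56·8 = 448. TC = 532 + 192 = 724. Profit = 448 − 724 = -$276.
That loss of $276 beats the $532 the firm would lose by shutting down; producing recovers $256 of fixed cost.

Profit = -$276 at Q = 8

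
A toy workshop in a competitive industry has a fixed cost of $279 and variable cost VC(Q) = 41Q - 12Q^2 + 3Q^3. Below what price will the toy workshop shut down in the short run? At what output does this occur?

$29 per unit, at Q = 2

The shutdown price is the minimum of AVC. VC = 41Q - 12Q^2 + 3Q^3, so AVC = 41 - 12Q + 3Q^2.
dAVC/dQ = -12 + 6Q = 0 gives Q = 2. min AVC = 41 - 12·2 + 3·2^2 = 29.
The firm shuts down for any P below $29.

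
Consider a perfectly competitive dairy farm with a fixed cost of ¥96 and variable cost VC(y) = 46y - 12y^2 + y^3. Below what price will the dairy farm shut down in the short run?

¥10 per unit

Short-run supply begins at min AVC. From VC = 46y - 12y^2 + y^3, AVC = 46 - 12y + y^2.
At the minimum of AVC, MC = AVC. MC = 46 - 24y + 3y^2; setting MC = AVC gives 2y^2 - 12y = 0, so y = 6. min AVC = 10.
So the shutdown price is ¥10.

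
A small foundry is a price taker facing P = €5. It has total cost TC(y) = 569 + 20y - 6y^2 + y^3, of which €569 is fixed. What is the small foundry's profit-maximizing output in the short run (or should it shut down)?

Shut down

Variable cost is VC = 20y - 6y^2 + y^3, so AVC = VC/y = 20 - 6y + y^2 and MC = dTC/dy = 20 - 12y + 3y^2.
AVC is minimized where dAVC/dy = -6 + 2y = 0, at y = 3; min AVC = 20 - 6·3 + 3^2 = €11.
Since P = €5 < min AVC = €11, price fails to cover variable cost at any output.
The firm minimizes its loss by shutting down and losing only its fixed cost of €569.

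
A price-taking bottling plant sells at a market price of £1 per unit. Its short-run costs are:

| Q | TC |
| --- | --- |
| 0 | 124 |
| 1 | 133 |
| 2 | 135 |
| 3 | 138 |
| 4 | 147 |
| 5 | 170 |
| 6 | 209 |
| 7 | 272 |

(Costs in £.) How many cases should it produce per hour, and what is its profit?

Q = 0 (shut down); profit = -£124

Tabulate TR − TC: Q=0: -124; Q=1: -132; Q=2: -133; Q=3: -135; Q=4: -143; Q=5: -165; Q=6: -203; Q=7: -265.
Profit is highest at Q = 0. Equivalently, the lowest AVC in the table is 14/3 ≈ £4.67 at Q = 3, and P = £1 falls below it — price never covers variable cost, so the firm shuts down and loses only its fixed cost.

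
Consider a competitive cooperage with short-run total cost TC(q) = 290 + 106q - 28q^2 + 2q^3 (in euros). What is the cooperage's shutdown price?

€8 per unit

The firm shuts down when price falls below the minimum of average variable cost. AVC = VC/q = 106 - 28q + 2q^2.
At the minimum of AVC, MC = AVC. MC = 106 - 56q + 6q^2; setting MC = AVC gives 4q^2 - 28q = 0, so q = 7. min AVC = 8.
For P < €8 the firm produces nothing.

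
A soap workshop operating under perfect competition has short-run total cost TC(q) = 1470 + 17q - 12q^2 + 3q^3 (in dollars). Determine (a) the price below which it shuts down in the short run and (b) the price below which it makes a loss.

Shutdown price = min AVC. AVC = 17 - 12q + 3q^2, with vertex at q = 2 and minimum $5.
ATC = 1470/q + 17 - 12q + 3q^2. Setting dATC/dq = −1470/q^2 − 12 + 6q = 0 gives q = 7 (since 6·7^3 − 12·7^2 = 1470).
min ATC = 1470/7 + 17 − 12·7 + 3·7^2 = $290. That is the break-even price.
Between these two prices the firm operates at a loss; above $290 it earns a profit.

Shutdown price = $5; break-even price = $290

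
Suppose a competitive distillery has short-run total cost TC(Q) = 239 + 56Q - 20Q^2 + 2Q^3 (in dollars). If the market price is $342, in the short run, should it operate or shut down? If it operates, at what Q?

Produce at Q = 11

From TC, MC = TC'(Q) = 56 - 40Q + 6Q^2 and AVC = VC/Q = 56 - 20Q + 2Q^2.
AVC hits its minimum where MC = AVC, at Q = 5, giving min AVC = 56 - 20·5 + 2·5^2 = $6.
Because $342 ≥ $6, revenue can cover variable cost; the firm operates.
P = MC gives -286 - 40Q + 6Q^2 = 0, with roots -13/3 and 11. Take the larger (rising MC): Q* = 11.
Check: AVC at Q = 11 is $78 ≤ P, so revenue covers variable cost.
Profit = P·Q − TC = 342·11 − 1097 = $2665.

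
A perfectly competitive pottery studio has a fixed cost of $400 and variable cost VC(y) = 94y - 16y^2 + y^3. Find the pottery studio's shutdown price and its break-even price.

AVC = 94 - 16y + y^2; minimized at y = 8, giving min AVC = $30. That is the shutdown price.
ATC = 400/y + 94 - 16y + y^2. Setting dATC/dy = −400/y^2 − 16 + 2y = 0 gives y = 10 (since 2·10^3 − 16·10^2 = 400).
min ATC = 400/10 + 94 − 16·10 + 10^2 = $74. That is the break-even price.
Between these two prices the firm operates at a loss; above $74 it earns a profit.

Shutdown price = $30; break-even price = $74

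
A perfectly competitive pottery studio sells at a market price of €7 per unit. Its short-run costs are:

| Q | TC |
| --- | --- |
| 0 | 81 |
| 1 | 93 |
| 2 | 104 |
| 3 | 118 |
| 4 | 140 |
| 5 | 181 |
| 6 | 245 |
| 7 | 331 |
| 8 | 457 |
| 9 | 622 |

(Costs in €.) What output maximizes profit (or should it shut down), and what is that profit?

Q = 0 (shut down); profit = -€81

Tabulate TR − TC: Q=0: -81; Q=1: -86; Q=2: -90; Q=3: -97; Q=4: -112; Q=5: -146; Q=6: -203; Q=7: -282; Q=8: -401; Q=9: -559.
Profit is highest at Q = 0. Equivalently, the lowest AVC in the table is 23/2 ≈ €11.50 at Q = 2, and P = €7 falls below it — price never covers variable cost, so the firm shuts down and loses only its fixed cost.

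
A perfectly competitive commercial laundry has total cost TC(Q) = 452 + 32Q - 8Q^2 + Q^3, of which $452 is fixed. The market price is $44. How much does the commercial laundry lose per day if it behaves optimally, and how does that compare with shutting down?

Profit = -$308 at Q = 6

AVC = 32 - 8Q + Q^2 has its minimum $16 at Q = 4; price $44 clears that bar, so the firm operates.
With MC = 32 - 16Q + 3Q^2, P = MC on the upward-sloping part at Q* = 6.
TR = 44·6 = 264. TC = 452 + 120 = 572. Profit = 264 − 572 = -$308.
That loss of $308 beats the $452 the firm would lose by shutting down; producing recovers $144 of fixed cost.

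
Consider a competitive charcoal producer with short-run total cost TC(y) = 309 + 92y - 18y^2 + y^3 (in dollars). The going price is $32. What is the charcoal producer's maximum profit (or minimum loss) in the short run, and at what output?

Profit = -$109 at y = 10

AVC = 92 - 18y + y^2; min AVC = $11 at y = 9. Since P = $32 ≥ min AVC, the firm produces.
With MC = 92 - 36y + 3y^2, P = MC on the upward-sloping part at y* = 10.
TR = 32·10 = 320. TC = 309 + 120 = 429. Profit = 320 − 429 = -$109.
Shutting down would mean losing the fixed cost of $309, so operating at a loss of $109 is better by $200.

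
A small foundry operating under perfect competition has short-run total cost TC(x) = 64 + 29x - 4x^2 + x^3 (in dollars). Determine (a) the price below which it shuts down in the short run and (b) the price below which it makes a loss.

Shutdown price = $25; break-even price = $45

AVC = 29 - 4x + x^2; minimized at x = 2, giving min AVC = $25. That is the shutdown price.
ATC = 64/x + 29 - 4x + x^2. Setting dATC/dx = −64/x^2 − 4 + 2x = 0 gives x = 4 (since 2·4^3 − 4·4^2 = 64).
min ATC = 64/4 + 29 − 4·4 + 4^2 = $45. That is the break-even price.
Between these two prices the firm operates at a loss; above $45 it earns a profit.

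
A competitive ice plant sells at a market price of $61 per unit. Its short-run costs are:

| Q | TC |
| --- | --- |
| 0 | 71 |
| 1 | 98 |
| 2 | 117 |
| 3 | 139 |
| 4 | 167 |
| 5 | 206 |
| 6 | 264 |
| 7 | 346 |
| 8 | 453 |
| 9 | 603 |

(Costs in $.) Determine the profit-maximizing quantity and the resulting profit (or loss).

Q = 6; profit = $102

Tabulate TR − TC: Q=0: -71; Q=1: -37; Q=2: 5; Q=3: 44; Q=4: 77; Q=5: 99; Q=6: 102; Q=7: 81; Q=8: 35; Q=9: -54.
Profit is maximized at Q = 6. AVC there is 193/6 = $32.17 ≤ P, so producing beats shutting down (which would give -$71).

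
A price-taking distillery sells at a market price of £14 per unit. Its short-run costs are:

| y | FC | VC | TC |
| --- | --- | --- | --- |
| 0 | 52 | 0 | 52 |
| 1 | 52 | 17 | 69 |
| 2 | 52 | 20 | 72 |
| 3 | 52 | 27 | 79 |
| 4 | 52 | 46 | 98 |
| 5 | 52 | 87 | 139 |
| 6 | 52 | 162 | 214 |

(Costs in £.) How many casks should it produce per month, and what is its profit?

y = 3; profit = -£37

Profit at each row (π = 14y − TC): y=0: -52; y=1: -55; y=2: -44; y=3: -37; y=4: -42; y=5: -69; y=6: -130.
Profit is maximized at y = 3. AVC there is 27/3 = £9 ≤ P, so producing beats shutting down (which would give -£52).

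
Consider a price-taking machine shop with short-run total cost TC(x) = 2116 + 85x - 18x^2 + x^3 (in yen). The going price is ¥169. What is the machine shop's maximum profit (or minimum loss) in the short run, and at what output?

Profit = -¥156 at x = 14

AVC = 85 - 18x + x^2 has its minimum ¥4 at x = 9; price ¥169 clears that bar, so the firm operates.
With MC = 85 - 36x + 3x^2, P = MC on the upward-sloping part at x* = 14.
TR = 169·14 = 2366. TC = 2116 + 406 = 2522. Profit = 2366 − 2522 = -¥156.
Shutting down would mean losing the fixed cost of ¥2116, so operating at a loss of ¥156 is better by ¥1960.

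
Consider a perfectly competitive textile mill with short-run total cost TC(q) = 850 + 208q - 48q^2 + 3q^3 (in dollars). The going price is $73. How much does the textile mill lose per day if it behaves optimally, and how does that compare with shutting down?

Profit = -$364 at q = 9

AVC = 208 - 48q + 3q^2; min AVC = $16 at q = 8. Since P = $73 ≥ min AVC, the firm produces.
MC = 208 - 96q + 9q^2. Setting P = MC and taking the root on the rising branch gives q* = 9.
TR = 73·9 = 657. TC = 850 + 171 = 1021. Profit = 657 − 1021 = -$364.
That loss of $364 beats the $850 the firm would lose by shutting down; producing recovers $486 of fixed cost.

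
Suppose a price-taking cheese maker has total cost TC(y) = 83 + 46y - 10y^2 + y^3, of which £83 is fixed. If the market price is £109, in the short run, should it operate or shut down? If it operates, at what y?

Variable cost is VC = 46y - 10y^2 + y^3, so AVC = VC/y = 46 - 10y + y^2 and MC = dTC/dy = 46 - 20y + 3y^2.
AVC is minimized where dAVC/dy = -10 + 2y = 0, at y = 5; min AVC = 46 - 10·5 + 5^2 = £21.
Since P = £109 ≥ min AVC = £21, price covers variable cost and the firm should produce.
Set P = MC: 109 = 46 - 20y + 3y^2 → -63 - 20y + 3y^2 = 0. The roots are y = -7/3 and y = 9; the profit-maximizing output is on the rising part of MC, so y* = 9.
Check: AVC at y = 9 is £37 ≤ P, so revenue covers variable cost.
Profit = P·y − TC = 109·9 − 416 = £565.

Produce at y = 9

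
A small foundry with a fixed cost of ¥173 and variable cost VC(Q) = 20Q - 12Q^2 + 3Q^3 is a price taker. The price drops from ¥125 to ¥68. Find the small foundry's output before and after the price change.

MC = 20 - 24Q + 9Q^2; the shutdown threshold is min AVC = ¥8 (at Q = 2).
At P = ¥125 ≥ min AVC, set P = MC on the rising branch: Q = 5.
At P = ¥68 ≥ min AVC, set P = MC: Q = 4. The firm stays open but cuts output.

Output falls from 5 to 4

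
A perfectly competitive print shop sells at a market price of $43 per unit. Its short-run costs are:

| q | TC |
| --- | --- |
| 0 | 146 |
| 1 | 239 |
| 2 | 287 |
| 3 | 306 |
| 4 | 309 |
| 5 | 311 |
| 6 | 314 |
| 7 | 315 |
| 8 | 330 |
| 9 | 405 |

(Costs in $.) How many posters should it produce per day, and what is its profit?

q = 8; profit = $14

Tabulate TR − TC: q=0: -146; q=1: -196; q=2: -201; q=3: -177; q=4: -137; q=5: -96; q=6: -56; q=7: -14; q=8: 14; q=9: -18.
Profit is maximized at q = 8. AVC there is 184/8 = $23 ≤ P, so producing beats shutting down (which would give -$146).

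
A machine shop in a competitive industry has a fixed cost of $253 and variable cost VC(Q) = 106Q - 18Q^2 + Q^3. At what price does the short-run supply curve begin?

$25 per unit

The shutdown price is the minimum of AVC. VC = 106Q - 18Q^2 + Q^3, so AVC = 106 - 18Q + Q^2.
dAVC/dQ = -18 + 2Q = 0 gives Q = 9. min AVC = 106 - 18·9 + 9^2 = 25.
The firm shuts down for any P below $25.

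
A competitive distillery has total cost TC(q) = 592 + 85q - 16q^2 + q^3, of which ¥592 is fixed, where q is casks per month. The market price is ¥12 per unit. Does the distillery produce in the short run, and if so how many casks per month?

Strip out fixed cost: VC = 85q - 16q^2 + q^3. Then AVC = 85 - 16q + q^2 and MC = 85 - 32q + 3q^2.
AVC is minimized where dAVC/dq = -16 + 2q = 0, at q = 8; min AVC = 85 - 16·8 + 8^2 = ¥21.
Since P = ¥12 < min AVC = ¥21, price fails to cover variable cost at any output.
Best response: produce nothing and absorb the ¥592 fixed cost.

Shut down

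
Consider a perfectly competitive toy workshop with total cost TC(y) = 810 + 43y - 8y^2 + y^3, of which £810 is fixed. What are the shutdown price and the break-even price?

Shutdown price = min AVC. AVC = 43 - 8y + y^2, with vertex at y = 4 and minimum £27.
ATC = 810/y + 43 - 8y + y^2. Setting dATC/dy = −810/y^2 − 8 + 2y = 0 gives y = 9 (since 2·9^3 − 8·9^2 = 810).
min ATC = 810/9 + 43 − 8·9 + 9^2 = £142. That is the break-even price.
For £27 ≤ P < £142 the firm produces at a loss; below £27 it shuts down.

Shutdown price = £27; break-even price = £142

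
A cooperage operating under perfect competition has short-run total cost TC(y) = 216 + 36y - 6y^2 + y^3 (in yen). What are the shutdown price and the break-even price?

Shutdown price = ¥27; break-even price = ¥72

AVC = 36 - 6y + y^2; minimized at y = 3, giving min AVC = ¥27. That is the shutdown price.
ATC = 216/y + 36 - 6y + y^2. Setting dATC/dy = −216/y^2 − 6 + 2y = 0 gives y = 6 (since 2·6^3 − 6·6^2 = 216).
min ATC = 216/6 + 36 − 6·6 + 6^2 = ¥72. That is the break-even price.
Between these two prices the firm operates at a loss; above ¥72 it earns a profit.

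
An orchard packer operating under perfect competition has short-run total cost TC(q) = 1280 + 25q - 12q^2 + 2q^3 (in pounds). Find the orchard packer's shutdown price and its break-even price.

Shutdown price = £7; break-even price = £217

Shutdown price = min AVC. AVC = 25 - 12q + 2q^2, with vertex at q = 3 and minimum £7.
ATC = 1280/q + 25 - 12q + 2q^2. Setting dATC/dq = −1280/q^2 − 12 + 4q = 0 gives q = 8 (since 4·8^3 − 12·8^2 = 1280).
min ATC = 1280/8 + 25 − 12·8 + 2·8^2 = £217. That is the break-even price.
For £7 ≤ P < £217 the firm produces at a loss; below £7 it shuts down.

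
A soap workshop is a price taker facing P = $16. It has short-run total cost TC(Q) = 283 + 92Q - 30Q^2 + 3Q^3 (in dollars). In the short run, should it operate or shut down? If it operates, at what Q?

Shut down

From TC, MC = TC'(Q) = 92 - 60Q + 9Q^2 and AVC = VC/Q = 92 - 30Q + 3Q^2.
AVC hits its minimum where MC = AVC, at Q = 5, giving min AVC = 92 - 30·5 + 3·5^2 = $17.
With P < min AVC ($16 < $17), every unit sold adds to the loss.
Shutting down limits the loss to fixed cost, $283.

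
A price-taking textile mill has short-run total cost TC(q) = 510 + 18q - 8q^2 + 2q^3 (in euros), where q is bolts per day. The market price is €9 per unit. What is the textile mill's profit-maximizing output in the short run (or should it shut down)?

Strip out fixed cost: VC = 18q - 8q^2 + 2q^3. Then AVC = 18 - 8q + 2q^2 and MC = 18 - 16q + 6q^2.
The AVC parabola has its vertex at q = 8/4 = 2, where AVC = 18 - 8·2 + 2·2^2 = €10.
P = €9 lies below min AVC = €10; no output level covers variable cost.
Best response: produce nothing and absorb the €510 fixed cost.

Shut down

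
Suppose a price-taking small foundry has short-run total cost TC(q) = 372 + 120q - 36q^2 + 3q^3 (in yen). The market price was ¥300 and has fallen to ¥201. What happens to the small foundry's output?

Output falls from 10 to 9

MC = 120 - 72q + 9q^2; the shutdown threshold is min AVC = ¥12 (at q = 6).
At P = ¥300 ≥ min AVC, set P = MC on the rising branch: q = 10.
At P = ¥201 ≥ min AVC, set P = MC: q = 9. The firm stays open but cuts output.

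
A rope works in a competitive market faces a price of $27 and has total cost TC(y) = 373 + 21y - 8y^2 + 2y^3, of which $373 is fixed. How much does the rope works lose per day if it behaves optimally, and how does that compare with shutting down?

AVC = 21 - 8y + 2y^2; min AVC = $13 at y = 2. Since P = $27 ≥ min AVC, the firm produces.
With MC = 21 - 16y + 6y^2, P = MC on the upward-sloping part at y* = 3.
TR = 27·3 = 81. TC = 373 + 45 = 418. Profit = 81 − 418 = -$337.
Shutting down would mean losing the fixed cost of $373, so operating at a loss of $337 is better by $36.

Profit = -$337 at y = 3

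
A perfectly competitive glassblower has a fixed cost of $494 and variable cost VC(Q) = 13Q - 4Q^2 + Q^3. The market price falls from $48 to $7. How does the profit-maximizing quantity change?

AVC = 13 - 4Q + Q^2, minimized at Q = 2 where min AVC = $9. MC = 13 - 8Q + 3Q^2.
At P = $48 ≥ min AVC, set P = MC on the rising branch: Q = 5.
At P = $7 < min AVC = $9, price no longer covers variable cost at any output, so the firm shuts down: Q = 0.

Output falls from 5 to 0 (the firm shuts down)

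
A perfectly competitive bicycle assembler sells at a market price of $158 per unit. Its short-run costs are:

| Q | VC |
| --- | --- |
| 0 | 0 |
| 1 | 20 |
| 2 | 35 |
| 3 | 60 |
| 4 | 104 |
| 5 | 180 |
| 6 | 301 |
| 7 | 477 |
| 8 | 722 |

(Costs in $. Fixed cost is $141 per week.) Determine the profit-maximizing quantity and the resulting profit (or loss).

Q = 6; profit = $506

Profit at each row (π = 158Q − TC): Q=0: -141; Q=1: -3; Q=2: 140; Q=3: 273; Q=4: 387; Q=5: 469; Q=6: 506; Q=7: 488; Q=8: 401.
Profit is maximized at Q = 6. AVC there is 301/6 = $50.17 ≤ P, so producing beats shutting down (which would give -$141).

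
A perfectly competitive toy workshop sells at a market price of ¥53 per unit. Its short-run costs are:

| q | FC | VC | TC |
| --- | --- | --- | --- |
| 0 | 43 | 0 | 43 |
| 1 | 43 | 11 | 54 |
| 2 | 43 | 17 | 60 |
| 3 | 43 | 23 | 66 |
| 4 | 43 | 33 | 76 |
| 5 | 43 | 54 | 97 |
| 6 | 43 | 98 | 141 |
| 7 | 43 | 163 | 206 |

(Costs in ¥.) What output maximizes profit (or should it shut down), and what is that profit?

q = 6; profit = ¥177

Compute π = P·q − TC at each output: q=0: -43; q=1: -1; q=2: 46; q=3: 93; q=4: 136; q=5: 168; q=6: 177; q=7: 165.
Profit is maximized at q = 6. AVC there is 98/6 = ¥16.33 ≤ P, so producing beats shutting down (which would give -¥43).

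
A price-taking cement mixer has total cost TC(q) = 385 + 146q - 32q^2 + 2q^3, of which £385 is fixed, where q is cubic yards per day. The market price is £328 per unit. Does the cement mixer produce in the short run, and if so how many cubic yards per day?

Produce at q = 13

From TC, MC = TC'(q) = 146 - 64q + 6q^2 and AVC = VC/q = 146 - 32q + 2q^2.
AVC hits its minimum where MC = AVC, at q = 8, giving min AVC = 146 - 32·8 + 2·8^2 = £18.
P = £328 exceeds min AVC = £18, so the firm stays open.
Solving P = MC: -182 - 64q + 6q^2 = 0 ⇒ q = -7/3 or 13. On the upward-sloping branch, q* = 13.
Check: AVC at q = 13 is £68 ≤ P, so revenue covers variable cost.
Profit = P·q − TC = 328·13 − 1269 = £2995.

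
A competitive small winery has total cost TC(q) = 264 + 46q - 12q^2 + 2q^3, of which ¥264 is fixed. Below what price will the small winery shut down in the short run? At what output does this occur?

¥28 per unit, at q = 3

The shutdown price is the minimum of AVC. VC = 46q - 12q^2 + 2q^3, so AVC = 46 - 12q + 2q^2.
At the minimum of AVC, MC = AVC. MC = 46 - 24q + 6q^2; setting MC = AVC gives 4q^2 - 12q = 0, so q = 3. min AVC = 28.
So the shutdown price is ¥28.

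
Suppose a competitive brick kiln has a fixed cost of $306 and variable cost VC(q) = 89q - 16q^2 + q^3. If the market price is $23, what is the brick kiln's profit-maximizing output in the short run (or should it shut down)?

Variable cost is VC = 89q - 16q^2 + q^3, so AVC = VC/q = 89 - 16q + q^2 and MC = dTC/dq = 89 - 32q + 3q^2.
AVC hits its minimum where MC = AVC, at q = 8, giving min AVC = 89 - 16·8 + 8^2 = $25.
Since P = $23 < min AVC = $25, price fails to cover variable cost at any output.
Shutting down limits the loss to fixed cost, $306.

Shut down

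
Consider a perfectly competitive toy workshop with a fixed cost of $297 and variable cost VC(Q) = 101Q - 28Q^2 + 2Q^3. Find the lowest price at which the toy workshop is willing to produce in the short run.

$3 per unit

The shutdown price is the minimum of AVC. VC = 101Q - 28Q^2 + 2Q^3, so AVC = 101 - 28Q + 2Q^2.
At the minimum of AVC, MC = AVC. MC = 101 - 56Q + 6Q^2; setting MC = AVC gives 4Q^2 - 28Q = 0, so Q = 7. min AVC = 3.
So the shutdown price is $3.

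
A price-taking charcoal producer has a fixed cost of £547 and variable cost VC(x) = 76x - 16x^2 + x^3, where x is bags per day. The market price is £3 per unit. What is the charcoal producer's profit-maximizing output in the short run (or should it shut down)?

Variable cost is VC = 76x - 16x^2 + x^3, so AVC = VC/x = 76 - 16x + x^2 and MC = dTC/dx = 76 - 32x + 3x^2.
AVC hits its minimum where MC = AVC, at x = 8, giving min AVC = 76 - 16·8 + 8^2 = £12.
With P < min AVC (£3 < £12), every unit sold adds to the loss.
Best response: produce nothing and absorb the £547 fixed cost.

Shut down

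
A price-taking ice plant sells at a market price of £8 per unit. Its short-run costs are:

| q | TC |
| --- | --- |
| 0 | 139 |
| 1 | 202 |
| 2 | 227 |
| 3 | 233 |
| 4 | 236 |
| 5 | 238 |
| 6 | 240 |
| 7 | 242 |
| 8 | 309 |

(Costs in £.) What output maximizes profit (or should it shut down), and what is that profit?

Compute π = P·q − TC at each output: q=0: -139; q=1: -194; q=2: -211; q=3: -209; q=4: -204; q=5: -198; q=6: -192; q=7: -186; q=8: -245.
Profit is highest at q = 0. Equivalently, the lowest AVC in the table is 103/7 ≈ £14.71 at q = 7, and P = £8 falls below it — price never covers variable cost, so the firm shuts down and loses only its fixed cost.

q = 0 (shut down); profit = -£139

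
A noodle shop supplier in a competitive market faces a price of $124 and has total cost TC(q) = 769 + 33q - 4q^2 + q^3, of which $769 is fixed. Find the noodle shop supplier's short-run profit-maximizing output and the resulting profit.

AVC = 33 - 4q + q^2; min AVC = $29 at q = 2. Since P = $124 ≥ min AVC, the firm produces.
MC = 33 - 8q + 3q^2. Setting P = MC and taking the root on the rising branch gives q* = 7.
TR = 124·7 = 868. TC = 769 + 378 = 1147. Profit = 868 − 1147 = -$279.
By producing, the firm covers all variable cost plus $490 of fixed cost; shutting down would lose the full $769.

Profit = -$279 at q = 7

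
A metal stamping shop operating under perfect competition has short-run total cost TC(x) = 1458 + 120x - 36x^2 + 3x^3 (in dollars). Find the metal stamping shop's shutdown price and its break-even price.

Shutdown price = $12; break-even price = $201

AVC = 120 - 36x + 3x^2; minimized at x = 6, giving min AVC = $12. That is the shutdown price.
ATC = 1458/x + 120 - 36x + 3x^2. Setting dATC/dx = −1458/x^2 − 36 + 6x = 0 gives x = 9 (since 6·9^3 − 36·9^2 = 1458).
min ATC = 1458/9 + 120 − 36·9 + 3·9^2 = $201. That is the break-even price.
Between these two prices the firm operates at a loss; above $201 it earns a profit.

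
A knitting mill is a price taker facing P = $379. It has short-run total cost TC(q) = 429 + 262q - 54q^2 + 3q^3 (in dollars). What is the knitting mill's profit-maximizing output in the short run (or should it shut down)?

Produce at q = 13

Variable cost is VC = 262q - 54q^2 + 3q^3, so AVC = VC/q = 262 - 54q + 3q^2 and MC = dTC/dq = 262 - 108q + 9q^2.
AVC hits its minimum where MC = AVC, at q = 9, giving min AVC = 262 - 54·9 + 3·9^2 = $19.
Since P = $379 ≥ min AVC = $19, price covers variable cost and the firm should produce.
P = MC gives -117 - 108q + 9q^2 = 0, with roots -1 and 13. Take the larger (rising MC): q* = 13.
Check: AVC at q = 13 is $67 ≤ P, so revenue covers variable cost.
Profit = P·q − TC = 379·13 − 1300 = $3627.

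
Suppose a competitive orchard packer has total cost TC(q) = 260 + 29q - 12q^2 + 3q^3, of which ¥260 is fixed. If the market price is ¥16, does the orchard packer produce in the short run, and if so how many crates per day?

Shut down

Strip out fixed cost: VC = 29q - 12q^2 + 3q^3. Then AVC = 29 - 12q + 3q^2 and MC = 29 - 24q + 9q^2.
AVC hits its minimum where MC = AVC, at q = 2, giving min AVC = 29 - 12·2 + 3·2^2 = ¥17.
P = ¥16 lies below min AVC = ¥17; no output level covers variable cost.
Shutting down limits the loss to fixed cost, ¥260.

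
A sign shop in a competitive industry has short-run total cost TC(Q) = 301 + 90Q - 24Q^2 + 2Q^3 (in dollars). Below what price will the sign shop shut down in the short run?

$18 per unit

The shutdown price is the minimum of AVC. VC = 90Q - 24Q^2 + 2Q^3, so AVC = 90 - 24Q + 2Q^2.
dAVC/dQ = -24 + 4Q = 0 gives Q = 6. min AVC = 90 - 24·6 + 2·6^2 = 18.
So the shutdown price is $18.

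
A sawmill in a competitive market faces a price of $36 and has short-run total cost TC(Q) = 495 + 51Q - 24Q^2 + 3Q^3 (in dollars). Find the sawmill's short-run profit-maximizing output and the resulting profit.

AVC = 51 - 24Q + 3Q^2 has its minimum $3 at Q = 4; price $36 clears that bar, so the firm operates.
MC = 51 - 48Q + 9Q^2. Setting P = MC and taking the root on the rising branch gives Q* = 5.
TR = 36·5 = 180. TC = 495 + 30 = 525. Profit = 180 − 525 = -$345.
Shutting down would mean losing the fixed cost of $495, so operating at a loss of $345 is better by $150.

Profit = -$345 at Q = 5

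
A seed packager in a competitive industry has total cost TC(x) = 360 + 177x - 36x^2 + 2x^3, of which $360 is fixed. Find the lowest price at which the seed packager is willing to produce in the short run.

$15 per unit

The firm shuts down when price falls below the minimum of average variable cost. AVC = VC/x = 177 - 36x + 2x^2.
At the minimum of AVC, MC = AVC. MC = 177 - 72x + 6x^2; setting MC = AVC gives 4x^2 - 36x = 0, so x = 9. min AVC = 15.
For P < $15 the firm produces nothing.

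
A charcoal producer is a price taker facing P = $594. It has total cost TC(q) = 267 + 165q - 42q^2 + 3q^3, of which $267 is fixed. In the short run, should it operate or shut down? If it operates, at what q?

Produce at q = 13

Variable cost is VC = 165q - 42q^2 + 3q^3, so AVC = VC/q = 165 - 42q + 3q^2 and MC = dTC/dq = 165 - 84q + 9q^2.
AVC is minimized where dAVC/dq = -42 + 6q = 0, at q = 7; min AVC = 165 - 42·7 + 3·7^2 = $18.
P = $594 exceeds min AVC = $18, so the firm stays open.
Set P = MC: 594 = 165 - 84q + 9q^2 → -429 - 84q + 9q^2 = 0. The roots are q = -11/3 and q = 13; the profit-maximizing output is on the rising part of MC, so q* = 13.
Check: AVC at q = 13 is $126 ≤ P, so revenue covers variable cost.
Profit = P·q − TC = 594·13 − 1905 = $5817.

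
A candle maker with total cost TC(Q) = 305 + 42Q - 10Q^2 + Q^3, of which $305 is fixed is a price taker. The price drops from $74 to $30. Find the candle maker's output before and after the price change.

MC = 42 - 20Q + 3Q^2; the shutdown threshold is min AVC = $17 (at Q = 5).
With P = $74 above the shutdown price, P = MC gives Q = 8.
At P = $30 ≥ min AVC, set P = MC: Q = 6. The firm stays open but cuts output.

Output falls from 8 to 6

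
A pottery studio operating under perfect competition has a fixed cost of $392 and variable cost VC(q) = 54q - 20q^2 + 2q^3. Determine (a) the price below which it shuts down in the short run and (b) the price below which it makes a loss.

Shutdown price = $4; break-even price = $68

AVC = 54 - 20q + 2q^2; minimized at q = 5, giving min AVC = $4. That is the shutdown price.
ATC = 392/q + 54 - 20q + 2q^2. Setting dATC/dq = −392/q^2 − 20 + 4q = 0 gives q = 7 (since 4·7^3 − 20·7^2 = 392).
min ATC = 392/7 + 54 − 20·7 + 2·7^2 = $68. That is the break-even price.
Between these two prices the firm operates at a loss; above $68 it earns a profit.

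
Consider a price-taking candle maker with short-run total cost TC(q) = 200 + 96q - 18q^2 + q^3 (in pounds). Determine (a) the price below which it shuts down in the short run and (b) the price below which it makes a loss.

Shutdown price = £15; break-even price = £36

AVC = 96 - 18q + q^2; minimized at q = 9, giving min AVC = £15. That is the shutdown price.
ATC = 200/q + 96 - 18q + q^2. Setting dATC/dq = −200/q^2 − 18 + 2q = 0 gives q = 10 (since 2·10^3 − 18·10^2 = 200).
min ATC = 200/10 + 96 − 18·10 + 10^2 = £36. That is the break-even price.
Between these two prices the firm operates at a loss; above £36 it earns a profit.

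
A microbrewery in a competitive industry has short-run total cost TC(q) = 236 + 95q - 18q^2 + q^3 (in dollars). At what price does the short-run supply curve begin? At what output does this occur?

$14 per unit, at q = 9

The shutdown price is the minimum of AVC. VC = 95q - 18q^2 + q^3, so AVC = 95 - 18q + q^2.
dAVC/dq = -18 + 2q = 0 gives q = 9. min AVC = 95 - 18·9 + 9^2 = 14.
The firm shuts down for any P below $14.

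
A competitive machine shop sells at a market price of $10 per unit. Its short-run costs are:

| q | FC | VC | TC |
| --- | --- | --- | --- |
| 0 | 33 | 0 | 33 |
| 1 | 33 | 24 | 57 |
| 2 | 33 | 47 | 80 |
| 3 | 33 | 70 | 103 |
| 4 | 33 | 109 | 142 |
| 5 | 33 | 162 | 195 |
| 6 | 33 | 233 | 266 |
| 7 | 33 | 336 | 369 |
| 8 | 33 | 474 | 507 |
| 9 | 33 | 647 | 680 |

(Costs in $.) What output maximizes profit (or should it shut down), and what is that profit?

q = 0 (shut down); profit = -$33

Compute π = P·q − TC at each output: q=0: -33; q=1: -47; q=2: -60; q=3: -73; q=4: -102; q=5: -145; q=6: -206; q=7: -299; q=8: -427; q=9: -590.
Profit is highest at q = 0. Equivalently, the lowest AVC in the table is 70/3 ≈ $23.33 at q = 3, and P = $10 falls below it — price never covers variable cost, so the firm shuts down and loses only its fixed cost.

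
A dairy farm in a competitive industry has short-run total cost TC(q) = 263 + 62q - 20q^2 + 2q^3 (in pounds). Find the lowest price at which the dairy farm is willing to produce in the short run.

£12 per unit

The firm shuts down when price falls below the minimum of average variable cost. AVC = VC/q = 62 - 20q + 2q^2.
dAVC/dq = -20 + 4q = 0 gives q = 5. min AVC = 62 - 20·5 + 2·5^2 = 12.
The firm shuts down for any P below £12.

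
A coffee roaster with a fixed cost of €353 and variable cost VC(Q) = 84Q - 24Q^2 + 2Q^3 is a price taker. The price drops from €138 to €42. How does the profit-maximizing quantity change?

Output falls from 9 to 7

MC = 84 - 48Q + 6Q^2; the shutdown threshold is min AVC = €12 (at Q = 6).
At P = €138 ≥ min AVC, set P = MC on the rising branch: Q = 9.
At P = €42 ≥ min AVC, set P = MC: Q = 7. The firm stays open but cuts output.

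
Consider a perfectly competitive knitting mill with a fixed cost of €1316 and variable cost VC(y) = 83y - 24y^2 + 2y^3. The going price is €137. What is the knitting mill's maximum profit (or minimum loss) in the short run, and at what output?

AVC = 83 - 24y + 2y^2 has its minimum €11 at y = 6; price €137 clears that bar, so the firm operates.
MC = 83 - 48y + 6y^2. Setting P = MC and taking the root on the rising branch gives y* = 9.
TR = 137·9 = 1233. TC = 1316 + 261 = 1577. Profit = 1233 − 1577 = -€344.
Shutting down would mean losing the fixed cost of €1316, so operating at a loss of €344 is better by €972.

Profit = -€344 at y = 9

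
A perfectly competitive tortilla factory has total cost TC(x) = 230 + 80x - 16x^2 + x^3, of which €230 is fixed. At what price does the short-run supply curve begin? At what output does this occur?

The shutdown price is the minimum of AVC. VC = 80x - 16x^2 + x^3, so AVC = 80 - 16x + x^2.
At the minimum of AVC, MC = AVC. MC = 80 - 32x + 3x^2; setting MC = AVC gives 2x^2 - 16x = 0, so x = 8. min AVC = 16.
The firm shuts down for any P below €16.

€16 per unit, at x = 8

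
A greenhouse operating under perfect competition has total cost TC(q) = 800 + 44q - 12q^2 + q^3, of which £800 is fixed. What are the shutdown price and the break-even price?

Shutdown price = £8; break-even price = £104

Shutdown price = min AVC. AVC = 44 - 12q + q^2, with vertex at q = 6 and minimum £8.
ATC = 800/q + 44 - 12q + q^2. Setting dATC/dq = −800/q^2 − 12 + 2q = 0 gives q = 10 (since 2·10^3 − 12·10^2 = 800).
min ATC = 800/10 + 44 − 12·10 + 10^2 = £104. That is the break-even price.
Between these two prices the firm operates at a loss; above £104 it earns a profit.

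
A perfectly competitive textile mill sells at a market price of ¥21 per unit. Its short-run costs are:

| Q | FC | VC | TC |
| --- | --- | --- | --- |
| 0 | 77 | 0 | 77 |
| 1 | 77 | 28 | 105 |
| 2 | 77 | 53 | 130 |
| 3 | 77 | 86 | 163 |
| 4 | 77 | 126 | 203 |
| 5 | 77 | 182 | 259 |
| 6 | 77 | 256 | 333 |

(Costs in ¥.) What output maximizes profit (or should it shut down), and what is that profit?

Compute π = P·Q − TC at each output: Q=0: -77; Q=1: -84; Q=2: -88; Q=3: -100; Q=4: -119; Q=5: -154; Q=6: -207.
Profit is highest at Q = 0. Equivalently, the lowest AVC in the table is 53/2 ≈ ¥26.50 at Q = 2, and P = ¥21 falls below it — price never covers variable cost, so the firm shuts down and loses only its fixed cost.

Q = 0 (shut down); profit = -¥77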